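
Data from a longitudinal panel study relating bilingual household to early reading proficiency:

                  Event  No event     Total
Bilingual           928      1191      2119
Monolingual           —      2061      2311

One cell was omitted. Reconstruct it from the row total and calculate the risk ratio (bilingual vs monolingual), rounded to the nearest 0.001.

The missing cell is in the unexposed row: 2311 − 2061 = 250.
So a = 928, b = 1191, c = 250, d = 2061.
RR = [a/(a+b)] / [c/(c+d)] = (928/2119) / (250/2311) = 0.43794/0.10818 = 4.04834

4.048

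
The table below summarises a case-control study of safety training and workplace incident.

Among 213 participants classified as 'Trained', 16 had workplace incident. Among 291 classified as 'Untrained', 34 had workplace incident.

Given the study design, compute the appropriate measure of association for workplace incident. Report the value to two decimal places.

0.61

From the description: a = 16, b = 197, c = 34, d = 257.
This is a case-control study: participants were sampled on outcome status, so risks in the source population cannot be estimated directly — relative risk is not valid here. The odds ratio is the appropriate measure.
OR = (a·d)/(b·c) = (16 × 257) / (197 × 34) = 4112 / 6698 = 0.61391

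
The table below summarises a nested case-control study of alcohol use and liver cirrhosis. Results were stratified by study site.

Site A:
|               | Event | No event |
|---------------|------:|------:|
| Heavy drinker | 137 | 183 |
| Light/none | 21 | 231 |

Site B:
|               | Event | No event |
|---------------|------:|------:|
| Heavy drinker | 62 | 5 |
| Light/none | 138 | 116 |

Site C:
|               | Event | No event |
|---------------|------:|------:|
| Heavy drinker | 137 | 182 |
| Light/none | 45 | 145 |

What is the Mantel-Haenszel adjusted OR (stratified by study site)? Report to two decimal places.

OR_MH = Σ(aᵢdᵢ/nᵢ) / Σ(bᵢcᵢ/nᵢ), where nᵢ is the stratum total.
Stratum 1 (Site A): n = 572; a·d/n = 137·231/572 = 55.3269; b·c/n = 183·21/572 = 6.7185
Stratum 2 (Site B): n = 321; a·d/n = 62·116/321 = 22.4050; b·c/n = 5·138/321 = 2.1495
Stratum 3 (Site C): n = 509; a·d/n = 137·145/509 = 39.0275; b·c/n = 182·45/509 = 16.0904
OR_MH = (55.3269 + 22.4050 + 39.0275) / (6.7185 + 2.1495 + 16.0904) = 116.7594 / 24.9584 = 4.67815

4.68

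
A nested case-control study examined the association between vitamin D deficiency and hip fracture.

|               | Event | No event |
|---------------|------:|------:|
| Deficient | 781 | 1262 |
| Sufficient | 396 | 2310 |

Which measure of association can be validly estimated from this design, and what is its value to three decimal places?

3.610

Cells: a = 781, b = 1262, c = 396, d = 2310.
This is a nested case-control study: participants were sampled on outcome status, so risks in the source population cannot be estimated directly — relative risk is not valid here. The odds ratio is the appropriate measure.
OR = (a·d)/(b·c) = (781 × 2310) / (1262 × 396) = 1804110 / 499752 = 3.61001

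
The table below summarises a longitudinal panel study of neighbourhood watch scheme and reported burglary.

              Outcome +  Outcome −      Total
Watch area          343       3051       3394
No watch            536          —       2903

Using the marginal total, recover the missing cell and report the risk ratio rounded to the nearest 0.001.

0.547

The missing cell is in the unexposed row: 2903 − 536 = 2367.
So a = 343, b = 3051, c = 536, d = 2367.
RR = [a/(a+b)] / [c/(c+d)] = (343/3394) / (536/2903) = 0.10106/0.18464 = 0.54735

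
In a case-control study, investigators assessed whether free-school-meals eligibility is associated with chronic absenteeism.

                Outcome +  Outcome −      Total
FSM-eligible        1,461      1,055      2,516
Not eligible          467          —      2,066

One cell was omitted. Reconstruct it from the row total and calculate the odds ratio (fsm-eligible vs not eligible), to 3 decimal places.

4.742

The missing cell is in the unexposed row: 2066 − 467 = 1599.
So a = 1461, b = 1055, c = 467, d = 1599.
OR = (a·d)/(b·c) = (1461 × 1599) / (1055 × 467) = 2336139 / 492685 = 4.74165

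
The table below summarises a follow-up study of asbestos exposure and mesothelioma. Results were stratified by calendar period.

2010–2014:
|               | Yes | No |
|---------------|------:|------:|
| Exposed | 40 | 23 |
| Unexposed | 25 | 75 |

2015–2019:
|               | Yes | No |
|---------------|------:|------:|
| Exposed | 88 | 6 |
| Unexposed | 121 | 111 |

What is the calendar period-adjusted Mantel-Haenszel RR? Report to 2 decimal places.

1.96

RR_MH = Σ(aᵢ·n₀ᵢ/nᵢ) / Σ(cᵢ·n₁ᵢ/nᵢ), with n₁ᵢ = aᵢ+bᵢ (exposed), n₀ᵢ = cᵢ+dᵢ (unexposed), nᵢ = n₁ᵢ+n₀ᵢ.
Stratum 1 (2010–2014): n₁ = 63, n₀ = 100, n = 163; a·n₀/n = 40·100/163 = 24.5399; c·n₁/n = 25·63/163 = 9.6626
Stratum 2 (2015–2019): n₁ = 94, n₀ = 232, n = 326; a·n₀/n = 88·232/326 = 62.6258; c·n₁/n = 121·94/326 = 34.8896
RR_MH = (24.5399 + 62.6258) / (9.6626 + 34.8896) = 87.1656 / 44.5521 = 1.95649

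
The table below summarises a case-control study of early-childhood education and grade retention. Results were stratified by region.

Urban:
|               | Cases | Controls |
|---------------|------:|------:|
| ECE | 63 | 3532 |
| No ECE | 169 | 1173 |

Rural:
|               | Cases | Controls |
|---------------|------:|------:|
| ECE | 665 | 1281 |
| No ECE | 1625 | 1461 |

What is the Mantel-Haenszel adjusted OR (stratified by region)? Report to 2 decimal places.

0.39

OR_MH = Σ(aᵢdᵢ/nᵢ) / Σ(bᵢcᵢ/nᵢ), where nᵢ is the stratum total.
Stratum 1 (Urban): n = 4937; a·d/n = 63·1173/4937 = 14.9684; b·c/n = 3532·169/4937 = 120.9050
Stratum 2 (Rural): n = 5032; a·d/n = 665·1461/5032 = 193.0773; b·c/n = 1281·1625/5032 = 413.6775
OR_MH = (14.9684 + 193.0773) / (120.9050 + 413.6775) = 208.0457 / 534.5825 = 0.38917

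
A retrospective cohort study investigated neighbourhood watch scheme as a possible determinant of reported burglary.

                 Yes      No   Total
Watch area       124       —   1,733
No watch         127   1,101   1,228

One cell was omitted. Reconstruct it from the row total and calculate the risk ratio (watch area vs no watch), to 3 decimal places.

The missing cell is in the exposed row: 1733 − 124 = 1609.
So a = 124, b = 1609, c = 127, d = 1101.
RR = [a/(a+b)] / [c/(c+d)] = (124/1733) / (127/1228) = 0.07155/0.10342 = 0.69186

0.692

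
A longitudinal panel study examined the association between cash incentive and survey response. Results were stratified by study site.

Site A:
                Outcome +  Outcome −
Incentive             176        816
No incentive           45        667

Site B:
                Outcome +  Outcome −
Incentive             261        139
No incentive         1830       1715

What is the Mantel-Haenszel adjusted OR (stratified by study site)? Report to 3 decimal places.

2.120

OR_MH = Σ(aᵢdᵢ/nᵢ) / Σ(bᵢcᵢ/nᵢ), where nᵢ is the stratum total.
Stratum 1 (Site A): n = 1704; a·d/n = 176·667/1704 = 68.8920; b·c/n = 816·45/1704 = 21.5493
Stratum 2 (Site B): n = 3945; a·d/n = 261·1715/3945 = 113.4639; b·c/n = 139·1830/3945 = 64.4791
OR_MH = (68.8920 + 113.4639) / (21.5493 + 64.4791) = 182.3559 / 86.0284 = 2.11972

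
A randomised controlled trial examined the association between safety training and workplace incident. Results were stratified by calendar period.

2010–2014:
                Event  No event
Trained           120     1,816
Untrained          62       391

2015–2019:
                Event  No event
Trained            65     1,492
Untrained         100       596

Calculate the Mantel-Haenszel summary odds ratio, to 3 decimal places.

OR_MH = Σ(aᵢdᵢ/nᵢ) / Σ(bᵢcᵢ/nᵢ), where nᵢ is the stratum total.
Stratum 1 (2010–2014): n = 2389; a·d/n = 120·391/2389 = 19.6400; b·c/n = 1816·62/2389 = 47.1293
Stratum 2 (2015–2019): n = 2253; a·d/n = 65·596/2253 = 17.1949; b·c/n = 1492·100/2253 = 66.2228
OR_MH = (19.6400 + 17.1949) / (47.1293 + 66.2228) = 36.8349 / 113.3522 = 0.32496

0.325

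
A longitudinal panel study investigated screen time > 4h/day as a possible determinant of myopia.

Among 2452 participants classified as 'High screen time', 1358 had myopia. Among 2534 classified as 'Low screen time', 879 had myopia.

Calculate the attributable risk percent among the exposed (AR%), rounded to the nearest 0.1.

From the description: a = 1358, b = 1094, c = 879, d = 1655.
Risk in exposed = 1358/2452 = 0.55383; risk in unexposed = 879/2534 = 0.34688.
RR = 0.55383/0.34688 = 1.59660
AR% = (RR − 1)/RR × 100 = (1.59660 − 1)/1.59660 × 100 = 37.3670%

37.4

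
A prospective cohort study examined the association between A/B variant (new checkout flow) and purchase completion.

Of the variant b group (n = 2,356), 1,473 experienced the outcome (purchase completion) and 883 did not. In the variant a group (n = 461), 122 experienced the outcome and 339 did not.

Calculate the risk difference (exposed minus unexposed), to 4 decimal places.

0.3606

From the description: a = 1473, b = 883, c = 122, d = 339.
Risk in exposed = 1473/2356 = 0.625212; risk in unexposed = 122/461 = 0.264642.
Risk difference = 0.625212 − 0.264642 = 0.360570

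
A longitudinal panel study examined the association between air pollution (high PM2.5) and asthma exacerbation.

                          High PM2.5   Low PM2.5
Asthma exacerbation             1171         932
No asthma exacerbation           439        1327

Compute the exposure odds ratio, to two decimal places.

Reading the table with exposure as columns: a = 1171 (High PM2.5, case), b = 439 (High PM2.5, non-case), c = 932 (Low PM2.5, case), d = 1327.
OR = (a·d)/(b·c) = (1171 × 1327) / (439 × 932) = 1553917 / 409148 = 3.79793
The odds of asthma exacerbation are about 3.80 times as high in the high pm2.5 group.

3.80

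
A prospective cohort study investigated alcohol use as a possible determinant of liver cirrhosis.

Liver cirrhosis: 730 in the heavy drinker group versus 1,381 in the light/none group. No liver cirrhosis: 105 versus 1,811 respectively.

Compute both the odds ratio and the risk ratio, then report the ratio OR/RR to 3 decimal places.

4.512

From the description: a = 730, b = 105, c = 1381, d = 1811.
OR = (730·1811)/(105·1381) = 1322030/145005 = 9.11713
Risk in exposed = 730/835 = 0.87425; risk in unexposed = 1381/3192 = 0.43264; RR = 2.02072
OR/RR = 9.11713 / 2.02072 = 4.51183
The outcome is not rare, so the OR lies further from 1 than the RR.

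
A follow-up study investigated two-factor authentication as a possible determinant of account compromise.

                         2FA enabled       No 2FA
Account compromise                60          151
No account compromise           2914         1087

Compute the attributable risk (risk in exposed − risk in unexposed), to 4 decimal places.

-0.1018

Reading the table with exposure as columns: a = 60 (2FA enabled, case), b = 2914 (2FA enabled, non-case), c = 151 (No 2FA, case), d = 1087.
Risk in exposed = 60/2974 = 0.020175; risk in unexposed = 151/1238 = 0.121971.
Risk difference = 0.020175 − 0.121971 = -0.101796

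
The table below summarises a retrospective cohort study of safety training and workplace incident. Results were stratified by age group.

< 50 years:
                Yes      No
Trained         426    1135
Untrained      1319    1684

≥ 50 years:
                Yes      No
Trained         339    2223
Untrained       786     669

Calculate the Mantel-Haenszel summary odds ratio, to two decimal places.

OR_MH = Σ(aᵢdᵢ/nᵢ) / Σ(bᵢcᵢ/nᵢ), where nᵢ is the stratum total.
Stratum 1 (< 50 years): n = 4564; a·d/n = 426·1684/4564 = 157.1832; b·c/n = 1135·1319/4564 = 328.0160
Stratum 2 (≥ 50 years): n = 4017; a·d/n = 339·669/4017 = 56.4578; b·c/n = 2223·786/4017 = 434.9709
OR_MH = (157.1832 + 56.4578) / (328.0160 + 434.9709) = 213.6410 / 762.9869 = 0.28001

0.28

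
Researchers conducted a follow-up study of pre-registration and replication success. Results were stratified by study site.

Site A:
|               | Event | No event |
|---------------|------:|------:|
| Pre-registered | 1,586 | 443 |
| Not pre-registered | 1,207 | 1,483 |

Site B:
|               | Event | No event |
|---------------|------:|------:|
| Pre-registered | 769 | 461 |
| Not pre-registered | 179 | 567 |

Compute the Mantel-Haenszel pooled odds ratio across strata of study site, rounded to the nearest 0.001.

OR_MH = Σ(aᵢdᵢ/nᵢ) / Σ(bᵢcᵢ/nᵢ), where nᵢ is the stratum total.
Stratum 1 (Site A): n = 4719; a·d/n = 1586·1483/4719 = 498.4187; b·c/n = 443·1207/4719 = 113.3081
Stratum 2 (Site B): n = 1976; a·d/n = 769·567/1976 = 220.6594; b·c/n = 461·179/1976 = 41.7606
OR_MH = (498.4187 + 220.6594) / (113.3081 + 41.7606) = 719.0781 / 155.0687 = 4.63716

4.637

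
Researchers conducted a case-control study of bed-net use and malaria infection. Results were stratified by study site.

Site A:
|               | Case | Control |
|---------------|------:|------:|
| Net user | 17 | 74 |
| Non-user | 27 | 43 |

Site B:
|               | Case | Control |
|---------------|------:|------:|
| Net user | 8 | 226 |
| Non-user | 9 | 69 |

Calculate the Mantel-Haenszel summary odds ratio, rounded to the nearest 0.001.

OR_MH = Σ(aᵢdᵢ/nᵢ) / Σ(bᵢcᵢ/nᵢ), where nᵢ is the stratum total.
Stratum 1 (Site A): n = 161; a·d/n = 17·43/161 = 4.5404; b·c/n = 74·27/161 = 12.4099
Stratum 2 (Site B): n = 312; a·d/n = 8·69/312 = 1.7692; b·c/n = 226·9/312 = 6.5192
OR_MH = (4.5404 + 1.7692) / (12.4099 + 6.5192) = 6.3096 / 18.9292 = 0.33333

0.333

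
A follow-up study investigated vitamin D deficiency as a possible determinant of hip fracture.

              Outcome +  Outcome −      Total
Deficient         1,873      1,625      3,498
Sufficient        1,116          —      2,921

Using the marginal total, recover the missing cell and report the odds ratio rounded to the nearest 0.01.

1.86

The missing cell is in the unexposed row: 2921 − 1116 = 1805.
So a = 1873, b = 1625, c = 1116, d = 1805.
OR = (a·d)/(b·c) = (1873 × 1805) / (1625 × 1116) = 3380765 / 1813500 = 1.86422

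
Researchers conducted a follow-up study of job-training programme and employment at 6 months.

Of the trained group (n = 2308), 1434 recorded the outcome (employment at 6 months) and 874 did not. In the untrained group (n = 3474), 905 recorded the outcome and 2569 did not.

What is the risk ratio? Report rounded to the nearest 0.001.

From the description: a = 1434, b = 874, c = 905, d = 2569.
Risk in exposed = 1434/2308 = 0.62132; risk in unexposed = 905/3474 = 0.26051.
RR = 0.62132 / 0.26051 = 2.38503
The risk among the exposed is 2.39 times that among the unexposed.

2.385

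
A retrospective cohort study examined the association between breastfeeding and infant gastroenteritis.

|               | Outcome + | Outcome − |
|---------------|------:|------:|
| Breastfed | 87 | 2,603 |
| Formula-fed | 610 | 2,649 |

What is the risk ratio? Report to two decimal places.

0.17

Cells: a = 87, b = 2603, c = 610, d = 2649.
Risk in exposed = 87/2690 = 0.03234; risk in unexposed = 610/3259 = 0.18717.
RR = 0.03234 / 0.18717 = 0.17279
The risk is 83% lower among the exposed than among the unexposed.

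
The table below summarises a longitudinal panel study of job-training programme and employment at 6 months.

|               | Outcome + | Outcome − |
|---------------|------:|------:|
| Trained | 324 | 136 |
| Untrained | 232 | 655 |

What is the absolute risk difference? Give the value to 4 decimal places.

0.4428

Cells: a = 324, b = 136, c = 232, d = 655.
Risk in exposed = 324/460 = 0.704348; risk in unexposed = 232/887 = 0.261556.
Risk difference = 0.704348 − 0.261556 = 0.442792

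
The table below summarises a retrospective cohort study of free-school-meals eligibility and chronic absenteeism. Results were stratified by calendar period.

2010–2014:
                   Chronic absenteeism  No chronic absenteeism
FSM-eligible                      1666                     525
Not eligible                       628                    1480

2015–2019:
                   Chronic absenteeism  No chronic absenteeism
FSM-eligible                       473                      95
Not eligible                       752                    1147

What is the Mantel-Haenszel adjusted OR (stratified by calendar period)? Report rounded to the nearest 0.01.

OR_MH = Σ(aᵢdᵢ/nᵢ) / Σ(bᵢcᵢ/nᵢ), where nᵢ is the stratum total.
Stratum 1 (2010–2014): n = 4299; a·d/n = 1666·1480/4299 = 573.5473; b·c/n = 525·628/4299 = 76.6923
Stratum 2 (2015–2019): n = 2467; a·d/n = 473·1147/2467 = 219.9153; b·c/n = 95·752/2467 = 28.9582
OR_MH = (573.5473 + 219.9153) / (76.6923 + 28.9582) = 793.4626 / 105.6505 = 7.51026

7.51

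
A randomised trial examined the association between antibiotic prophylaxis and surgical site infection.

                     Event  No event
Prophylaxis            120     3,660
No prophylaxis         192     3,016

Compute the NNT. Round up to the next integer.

36

Risk in treated group = 120/3780 = 0.03175; risk in control = 192/3208 = 0.05985.
Absolute risk reduction = 0.05985 − 0.03175 = 0.02810
NNT = 1 / ARR = 1 / 0.02810 = 35.582 → round up → 36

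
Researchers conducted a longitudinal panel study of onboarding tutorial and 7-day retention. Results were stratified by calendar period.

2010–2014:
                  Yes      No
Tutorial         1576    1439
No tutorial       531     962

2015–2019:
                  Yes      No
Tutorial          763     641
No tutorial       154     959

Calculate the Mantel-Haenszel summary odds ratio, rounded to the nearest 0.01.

3.00

OR_MH = Σ(aᵢdᵢ/nᵢ) / Σ(bᵢcᵢ/nᵢ), where nᵢ is the stratum total.
Stratum 1 (2010–2014): n = 4508; a·d/n = 1576·962/4508 = 336.3159; b·c/n = 1439·531/4508 = 169.5007
Stratum 2 (2015–2019): n = 2517; a·d/n = 763·959/2517 = 290.7100; b·c/n = 641·154/2517 = 39.2189
OR_MH = (336.3159 + 290.7100) / (169.5007 + 39.2189) = 627.0259 / 208.7196 = 3.00415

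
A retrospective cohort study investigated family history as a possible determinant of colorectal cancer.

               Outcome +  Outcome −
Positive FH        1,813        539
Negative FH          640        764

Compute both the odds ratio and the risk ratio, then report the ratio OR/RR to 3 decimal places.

2.375

Cells: a = 1813, b = 539, c = 640, d = 764.
OR = (1813·764)/(539·640) = 1385132/344960 = 4.01534
Risk in exposed = 1813/2352 = 0.77083; risk in unexposed = 640/1404 = 0.45584; RR = 1.69102
OR/RR = 4.01534 / 1.69102 = 2.37451
The outcome is not rare, so the OR lies further from 1 than the RR.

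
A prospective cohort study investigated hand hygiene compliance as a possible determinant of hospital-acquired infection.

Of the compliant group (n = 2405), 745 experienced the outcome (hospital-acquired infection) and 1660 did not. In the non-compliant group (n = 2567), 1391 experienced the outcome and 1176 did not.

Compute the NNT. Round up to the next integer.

5

Risk in treated group = 745/2405 = 0.30977; risk in control = 1391/2567 = 0.54188.
Absolute risk reduction = 0.54188 − 0.30977 = 0.23211
NNT = 1 / ARR = 1 / 0.23211 = 4.308 → round up → 5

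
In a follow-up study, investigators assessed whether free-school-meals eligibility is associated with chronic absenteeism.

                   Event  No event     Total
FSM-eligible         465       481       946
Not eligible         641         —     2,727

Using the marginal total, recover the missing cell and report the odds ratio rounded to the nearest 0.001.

The missing cell is in the unexposed row: 2727 − 641 = 2086.
So a = 465, b = 481, c = 641, d = 2086.
OR = (a·d)/(b·c) = (465 × 2086) / (481 × 641) = 969990 / 308321 = 3.14604

3.146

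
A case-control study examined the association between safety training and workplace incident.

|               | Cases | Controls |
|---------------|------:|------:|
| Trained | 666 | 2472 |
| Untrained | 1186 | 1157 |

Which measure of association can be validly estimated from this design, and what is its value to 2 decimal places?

Cells: a = 666, b = 2472, c = 1186, d = 1157.
This is a case-control study: participants were sampled on outcome status, so risks in the source population cannot be estimated directly — relative risk is not valid here. The odds ratio is the appropriate measure.
OR = (a·d)/(b·c) = (666 × 1157) / (2472 × 1186) = 770562 / 2931792 = 0.26283

0.26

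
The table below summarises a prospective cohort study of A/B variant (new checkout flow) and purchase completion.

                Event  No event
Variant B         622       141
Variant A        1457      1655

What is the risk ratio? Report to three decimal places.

Cells: a = 622, b = 141, c = 1457, d = 1655.
Risk in exposed = 622/763 = 0.81520; risk in unexposed = 1457/3112 = 0.46819.
RR = 0.81520 / 0.46819 = 1.74119
The risk among the exposed is 1.74 times that among the unexposed.

1.741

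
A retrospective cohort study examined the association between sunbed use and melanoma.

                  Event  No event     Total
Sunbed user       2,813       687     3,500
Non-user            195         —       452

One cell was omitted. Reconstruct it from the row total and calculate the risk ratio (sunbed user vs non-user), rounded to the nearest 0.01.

The missing cell is in the unexposed row: 452 − 195 = 257.
So a = 2813, b = 687, c = 195, d = 257.
RR = [a/(a+b)] / [c/(c+d)] = (2813/3500) / (195/452) = 0.80371/0.43142 = 1.86297

1.86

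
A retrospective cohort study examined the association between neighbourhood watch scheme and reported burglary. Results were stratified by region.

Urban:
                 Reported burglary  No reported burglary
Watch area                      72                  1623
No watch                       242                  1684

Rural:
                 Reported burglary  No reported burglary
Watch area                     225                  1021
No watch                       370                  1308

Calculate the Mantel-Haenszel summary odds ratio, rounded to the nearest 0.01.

OR_MH = Σ(aᵢdᵢ/nᵢ) / Σ(bᵢcᵢ/nᵢ), where nᵢ is the stratum total.
Stratum 1 (Urban): n = 3621; a·d/n = 72·1684/3621 = 33.4847; b·c/n = 1623·242/3621 = 108.4689
Stratum 2 (Rural): n = 2924; a·d/n = 225·1308/2924 = 100.6498; b·c/n = 1021·370/2924 = 129.1963
OR_MH = (33.4847 + 100.6498) / (108.4689 + 129.1963) = 134.1345 / 237.6652 = 0.56438

0.56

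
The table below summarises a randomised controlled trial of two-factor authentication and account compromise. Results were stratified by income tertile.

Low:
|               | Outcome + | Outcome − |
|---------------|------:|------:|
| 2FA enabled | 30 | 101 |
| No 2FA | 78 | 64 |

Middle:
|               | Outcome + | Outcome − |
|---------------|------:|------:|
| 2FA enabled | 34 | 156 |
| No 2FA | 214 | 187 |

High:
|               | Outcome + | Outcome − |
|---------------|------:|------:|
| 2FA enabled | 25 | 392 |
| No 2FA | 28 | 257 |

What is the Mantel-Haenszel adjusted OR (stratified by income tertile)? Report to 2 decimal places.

0.27

OR_MH = Σ(aᵢdᵢ/nᵢ) / Σ(bᵢcᵢ/nᵢ), where nᵢ is the stratum total.
Stratum 1 (Low): n = 273; a·d/n = 30·64/273 = 7.0330; b·c/n = 101·78/273 = 28.8571
Stratum 2 (Middle): n = 591; a·d/n = 34·187/591 = 10.7580; b·c/n = 156·214/591 = 56.4873
Stratum 3 (High): n = 702; a·d/n = 25·257/702 = 9.1524; b·c/n = 392·28/702 = 15.6353
OR_MH = (7.0330 + 10.7580 + 9.1524) / (28.8571 + 56.4873 + 15.6353) = 26.9434 / 100.9798 = 0.26682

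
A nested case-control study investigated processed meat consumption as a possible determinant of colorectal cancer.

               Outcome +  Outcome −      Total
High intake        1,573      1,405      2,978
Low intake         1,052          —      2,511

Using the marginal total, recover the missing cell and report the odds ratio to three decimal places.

1.553

The missing cell is in the unexposed row: 2511 − 1052 = 1459.
So a = 1573, b = 1405, c = 1052, d = 1459.
OR = (a·d)/(b·c) = (1573 × 1459) / (1405 × 1052) = 2295007 / 1478060 = 1.55272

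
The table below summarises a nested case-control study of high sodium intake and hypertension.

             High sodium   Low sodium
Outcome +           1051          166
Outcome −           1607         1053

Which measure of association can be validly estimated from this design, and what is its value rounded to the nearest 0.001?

Reading the table with exposure as columns: a = 1051 (High sodium, case), b = 1607 (High sodium, non-case), c = 166 (Low sodium, case), d = 1053.
This is a nested case-control study: participants were sampled on outcome status, so risks in the source population cannot be estimated directly — relative risk is not valid here. The odds ratio is the appropriate measure.
OR = (a·d)/(b·c) = (1051 × 1053) / (1607 × 166) = 1106703 / 266762 = 4.14865

4.149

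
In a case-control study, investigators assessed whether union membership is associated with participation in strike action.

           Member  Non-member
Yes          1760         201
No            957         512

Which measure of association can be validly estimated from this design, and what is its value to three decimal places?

4.685

Reading the table with exposure as columns: a = 1760 (Member, case), b = 957 (Member, non-case), c = 201 (Non-member, case), d = 512.
This is a case-control study: participants were sampled on outcome status, so risks in the source population cannot be estimated directly — relative risk is not valid here. The odds ratio is the appropriate measure.
OR = (a·d)/(b·c) = (1760 × 512) / (957 × 201) = 901120 / 192357 = 4.68462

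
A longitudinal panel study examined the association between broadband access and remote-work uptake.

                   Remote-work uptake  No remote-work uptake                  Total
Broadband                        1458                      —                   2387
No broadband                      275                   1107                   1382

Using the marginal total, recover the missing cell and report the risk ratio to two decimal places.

3.07

The missing cell is in the exposed row: 2387 − 1458 = 929.
So a = 1458, b = 929, c = 275, d = 1107.
RR = [a/(a+b)] / [c/(c+d)] = (1458/2387) / (275/1382) = 0.61081/0.19899 = 3.06959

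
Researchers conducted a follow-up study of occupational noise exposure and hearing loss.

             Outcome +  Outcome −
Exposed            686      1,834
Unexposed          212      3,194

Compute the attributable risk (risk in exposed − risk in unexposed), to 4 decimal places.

Cells: a = 686, b = 1834, c = 212, d = 3194.
Risk in exposed = 686/2520 = 0.272222; risk in unexposed = 212/3406 = 0.062243.
Risk difference = 0.272222 − 0.062243 = 0.209979

0.2100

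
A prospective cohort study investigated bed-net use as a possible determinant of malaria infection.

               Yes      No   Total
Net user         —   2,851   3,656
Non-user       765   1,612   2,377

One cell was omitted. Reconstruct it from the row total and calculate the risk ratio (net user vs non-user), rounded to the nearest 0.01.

0.68

The missing cell is in the exposed row: 3656 − 2851 = 805.
So a = 805, b = 2851, c = 765, d = 1612.
RR = [a/(a+b)] / [c/(c+d)] = (805/3656) / (765/2377) = 0.22019/0.32183 = 0.68416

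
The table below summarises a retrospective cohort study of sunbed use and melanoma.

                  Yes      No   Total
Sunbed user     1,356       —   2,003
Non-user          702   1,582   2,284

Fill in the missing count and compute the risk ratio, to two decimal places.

2.20

The missing cell is in the exposed row: 2003 − 1356 = 647.
So a = 1356, b = 647, c = 702, d = 1582.
RR = [a/(a+b)] / [c/(c+d)] = (1356/2003) / (702/2284) = 0.67698/0.30736 = 2.20261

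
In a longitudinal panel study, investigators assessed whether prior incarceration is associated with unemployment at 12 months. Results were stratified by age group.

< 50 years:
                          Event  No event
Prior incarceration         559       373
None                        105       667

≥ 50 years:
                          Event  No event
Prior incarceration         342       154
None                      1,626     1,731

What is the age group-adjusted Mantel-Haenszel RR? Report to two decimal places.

2.07

RR_MH = Σ(aᵢ·n₀ᵢ/nᵢ) / Σ(cᵢ·n₁ᵢ/nᵢ), with n₁ᵢ = aᵢ+bᵢ (exposed), n₀ᵢ = cᵢ+dᵢ (unexposed), nᵢ = n₁ᵢ+n₀ᵢ.
Stratum 1 (< 50 years): n₁ = 932, n₀ = 772, n = 1704; a·n₀/n = 559·772/1704 = 253.2559; c·n₁/n = 105·932/1704 = 57.4296
Stratum 2 (≥ 50 years): n₁ = 496, n₀ = 3357, n = 3853; a·n₀/n = 342·3357/3853 = 297.9740; c·n₁/n = 1626·496/3853 = 209.3164
RR_MH = (253.2559 + 297.9740) / (57.4296 + 209.3164) = 551.2299 / 266.7460 = 2.06650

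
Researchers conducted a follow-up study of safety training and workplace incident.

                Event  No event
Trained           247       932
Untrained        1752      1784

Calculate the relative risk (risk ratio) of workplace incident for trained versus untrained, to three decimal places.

Cells: a = 247, b = 932, c = 1752, d = 1784.
Risk in exposed = 247/1179 = 0.20950; risk in unexposed = 1752/3536 = 0.49548.
RR = 0.20950 / 0.49548 = 0.42283
The risk is 58% lower among the exposed than among the unexposed.

0.423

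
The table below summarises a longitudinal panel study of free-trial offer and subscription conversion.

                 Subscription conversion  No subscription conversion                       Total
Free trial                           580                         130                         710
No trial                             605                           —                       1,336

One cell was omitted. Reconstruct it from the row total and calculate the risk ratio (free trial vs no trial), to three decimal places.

1.804

The missing cell is in the unexposed row: 1336 − 605 = 731.
So a = 580, b = 130, c = 605, d = 731.
RR = [a/(a+b)] / [c/(c+d)] = (580/710) / (605/1336) = 0.81690/0.45284 = 1.80393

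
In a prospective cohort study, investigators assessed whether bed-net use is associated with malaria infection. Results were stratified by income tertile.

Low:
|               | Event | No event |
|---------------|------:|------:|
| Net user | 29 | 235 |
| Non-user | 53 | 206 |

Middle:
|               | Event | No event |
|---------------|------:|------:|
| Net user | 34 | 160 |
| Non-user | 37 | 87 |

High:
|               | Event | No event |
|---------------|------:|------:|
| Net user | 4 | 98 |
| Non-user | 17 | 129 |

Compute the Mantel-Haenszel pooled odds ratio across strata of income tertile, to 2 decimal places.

OR_MH = Σ(aᵢdᵢ/nᵢ) / Σ(bᵢcᵢ/nᵢ), where nᵢ is the stratum total.
Stratum 1 (Low): n = 523; a·d/n = 29·206/523 = 11.4226; b·c/n = 235·53/523 = 23.8145
Stratum 2 (Middle): n = 318; a·d/n = 34·87/318 = 9.3019; b·c/n = 160·37/318 = 18.6164
Stratum 3 (High): n = 248; a·d/n = 4·129/248 = 2.0806; b·c/n = 98·17/248 = 6.7177
OR_MH = (11.4226 + 9.3019 + 2.0806) / (23.8145 + 18.6164 + 6.7177) = 22.8051 / 49.1486 = 0.46400

0.46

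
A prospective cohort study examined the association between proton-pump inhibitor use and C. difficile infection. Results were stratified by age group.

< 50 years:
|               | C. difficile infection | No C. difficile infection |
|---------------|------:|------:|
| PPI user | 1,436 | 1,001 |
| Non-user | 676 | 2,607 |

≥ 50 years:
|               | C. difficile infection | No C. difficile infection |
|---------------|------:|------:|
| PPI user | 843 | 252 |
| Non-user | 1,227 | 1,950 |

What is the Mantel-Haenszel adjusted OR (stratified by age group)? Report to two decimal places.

OR_MH = Σ(aᵢdᵢ/nᵢ) / Σ(bᵢcᵢ/nᵢ), where nᵢ is the stratum total.
Stratum 1 (< 50 years): n = 5720; a·d/n = 1436·2607/5720 = 654.4846; b·c/n = 1001·676/5720 = 118.3000
Stratum 2 (≥ 50 years): n = 4272; a·d/n = 843·1950/4272 = 384.7963; b·c/n = 252·1227/4272 = 72.3792
OR_MH = (654.4846 + 384.7963) / (118.3000 + 72.3792) = 1039.2810 / 190.6792 = 5.45042

5.45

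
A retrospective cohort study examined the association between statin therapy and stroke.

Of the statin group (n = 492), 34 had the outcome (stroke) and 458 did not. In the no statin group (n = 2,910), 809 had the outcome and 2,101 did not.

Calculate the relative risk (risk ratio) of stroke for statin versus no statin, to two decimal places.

0.25

From the description: a = 34, b = 458, c = 809, d = 2101.
Risk in exposed = 34/492 = 0.06911; risk in unexposed = 809/2910 = 0.27801.
RR = 0.06911 / 0.27801 = 0.24858
The risk is 75% lower among the exposed than among the unexposed.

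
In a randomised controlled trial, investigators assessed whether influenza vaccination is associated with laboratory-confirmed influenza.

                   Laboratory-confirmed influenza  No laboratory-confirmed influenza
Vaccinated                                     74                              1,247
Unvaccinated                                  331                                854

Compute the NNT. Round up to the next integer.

Risk in treated group = 74/1321 = 0.05602; risk in control = 331/1185 = 0.27932.
Absolute risk reduction = 0.27932 − 0.05602 = 0.22331
NNT = 1 / ARR = 1 / 0.22331 = 4.478 → round up → 5

5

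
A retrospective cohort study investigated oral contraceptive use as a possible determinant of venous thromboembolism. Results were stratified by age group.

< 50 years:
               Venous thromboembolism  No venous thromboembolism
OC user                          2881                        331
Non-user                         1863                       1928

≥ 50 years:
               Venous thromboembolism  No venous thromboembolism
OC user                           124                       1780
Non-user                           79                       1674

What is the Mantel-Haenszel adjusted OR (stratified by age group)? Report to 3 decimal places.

OR_MH = Σ(aᵢdᵢ/nᵢ) / Σ(bᵢcᵢ/nᵢ), where nᵢ is the stratum total.
Stratum 1 (< 50 years): n = 7003; a·d/n = 2881·1928/7003 = 793.1698; b·c/n = 331·1863/7003 = 88.0555
Stratum 2 (≥ 50 years): n = 3657; a·d/n = 124·1674/3657 = 56.7613; b·c/n = 1780·79/3657 = 38.4523
OR_MH = (793.1698 + 56.7613) / (88.0555 + 38.4523) = 849.9311 / 126.5078 = 6.71841

6.718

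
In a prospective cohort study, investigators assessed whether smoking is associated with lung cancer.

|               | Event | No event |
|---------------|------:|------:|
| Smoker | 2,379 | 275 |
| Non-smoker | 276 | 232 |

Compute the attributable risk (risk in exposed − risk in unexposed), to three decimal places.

0.353

Cells: a = 2379, b = 275, c = 276, d = 232.
Risk in exposed = 2379/2654 = 0.896383; risk in unexposed = 276/508 = 0.543307.
Risk difference = 0.896383 − 0.543307 = 0.353076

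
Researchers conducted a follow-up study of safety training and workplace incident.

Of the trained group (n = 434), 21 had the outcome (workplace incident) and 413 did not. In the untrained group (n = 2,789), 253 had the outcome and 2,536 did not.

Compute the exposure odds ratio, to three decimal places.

0.510

From the description: a = 21, b = 413, c = 253, d = 2536.
OR = (a·d)/(b·c) = (21 × 2536) / (413 × 253) = 53256 / 104489 = 0.50968
Exposure is associated with lower odds of workplace incident (OR = 0.51 < 1).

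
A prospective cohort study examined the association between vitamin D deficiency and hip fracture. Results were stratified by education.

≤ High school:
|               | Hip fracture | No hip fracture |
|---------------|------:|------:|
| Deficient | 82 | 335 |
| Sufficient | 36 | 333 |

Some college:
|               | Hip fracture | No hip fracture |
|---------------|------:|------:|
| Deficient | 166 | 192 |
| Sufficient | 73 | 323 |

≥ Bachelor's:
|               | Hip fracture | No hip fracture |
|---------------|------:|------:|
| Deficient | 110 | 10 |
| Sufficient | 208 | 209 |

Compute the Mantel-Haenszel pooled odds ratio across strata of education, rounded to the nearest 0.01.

3.93

OR_MH = Σ(aᵢdᵢ/nᵢ) / Σ(bᵢcᵢ/nᵢ), where nᵢ is the stratum total.
Stratum 1 (≤ High school): n = 786; a·d/n = 82·333/786 = 34.7405; b·c/n = 335·36/786 = 15.3435
Stratum 2 (Some college): n = 754; a·d/n = 166·323/754 = 71.1114; b·c/n = 192·73/754 = 18.5889
Stratum 3 (≥ Bachelor's): n = 537; a·d/n = 110·209/537 = 42.8119; b·c/n = 10·208/537 = 3.8734
OR_MH = (34.7405 + 71.1114 + 42.8119) / (15.3435 + 18.5889 + 3.8734) = 148.6638 / 37.8057 = 3.93231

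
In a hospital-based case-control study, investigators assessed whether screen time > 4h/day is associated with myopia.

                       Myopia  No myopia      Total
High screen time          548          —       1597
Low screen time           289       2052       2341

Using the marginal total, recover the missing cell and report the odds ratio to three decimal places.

The missing cell is in the exposed row: 1597 − 548 = 1049.
So a = 548, b = 1049, c = 289, d = 2052.
OR = (a·d)/(b·c) = (548 × 2052) / (1049 × 289) = 1124496 / 303161 = 3.70924

3.709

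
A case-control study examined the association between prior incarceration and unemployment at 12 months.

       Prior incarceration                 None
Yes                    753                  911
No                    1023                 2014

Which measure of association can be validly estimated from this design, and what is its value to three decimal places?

Reading the table with exposure as columns: a = 753 (Prior incarceration, case), b = 1023 (Prior incarceration, non-case), c = 911 (None, case), d = 2014.
This is a case-control study: participants were sampled on outcome status, so risks in the source population cannot be estimated directly — relative risk is not valid here. The odds ratio is the appropriate measure.
OR = (a·d)/(b·c) = (753 × 2014) / (1023 × 911) = 1516542 / 931953 = 1.62727

1.627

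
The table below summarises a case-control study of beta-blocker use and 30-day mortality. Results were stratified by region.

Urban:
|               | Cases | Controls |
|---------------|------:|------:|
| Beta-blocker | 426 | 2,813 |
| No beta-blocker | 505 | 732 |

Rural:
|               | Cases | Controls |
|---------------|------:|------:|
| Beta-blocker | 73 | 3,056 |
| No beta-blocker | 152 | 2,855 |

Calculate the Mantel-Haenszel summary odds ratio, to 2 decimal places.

0.26

OR_MH = Σ(aᵢdᵢ/nᵢ) / Σ(bᵢcᵢ/nᵢ), where nᵢ is the stratum total.
Stratum 1 (Urban): n = 4476; a·d/n = 426·732/4476 = 69.6676; b·c/n = 2813·505/4476 = 317.3738
Stratum 2 (Rural): n = 6136; a·d/n = 73·2855/6136 = 33.9659; b·c/n = 3056·152/6136 = 75.7027
OR_MH = (69.6676 + 33.9659) / (317.3738 + 75.7027) = 103.6335 / 393.0765 = 0.26365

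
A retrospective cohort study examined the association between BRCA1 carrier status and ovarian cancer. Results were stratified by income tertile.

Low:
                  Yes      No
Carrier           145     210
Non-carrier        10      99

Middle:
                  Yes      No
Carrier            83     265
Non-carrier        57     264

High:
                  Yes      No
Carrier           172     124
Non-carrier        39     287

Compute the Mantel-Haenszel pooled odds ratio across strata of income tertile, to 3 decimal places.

4.101

OR_MH = Σ(aᵢdᵢ/nᵢ) / Σ(bᵢcᵢ/nᵢ), where nᵢ is the stratum total.
Stratum 1 (Low): n = 464; a·d/n = 145·99/464 = 30.9375; b·c/n = 210·10/464 = 4.5259
Stratum 2 (Middle): n = 669; a·d/n = 83·264/669 = 32.7534; b·c/n = 265·57/669 = 22.5785
Stratum 3 (High): n = 622; a·d/n = 172·287/622 = 79.3633; b·c/n = 124·39/622 = 7.7749
OR_MH = (30.9375 + 32.7534 + 79.3633) / (4.5259 + 22.5785 + 7.7749) = 143.0542 / 34.8793 = 4.10141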